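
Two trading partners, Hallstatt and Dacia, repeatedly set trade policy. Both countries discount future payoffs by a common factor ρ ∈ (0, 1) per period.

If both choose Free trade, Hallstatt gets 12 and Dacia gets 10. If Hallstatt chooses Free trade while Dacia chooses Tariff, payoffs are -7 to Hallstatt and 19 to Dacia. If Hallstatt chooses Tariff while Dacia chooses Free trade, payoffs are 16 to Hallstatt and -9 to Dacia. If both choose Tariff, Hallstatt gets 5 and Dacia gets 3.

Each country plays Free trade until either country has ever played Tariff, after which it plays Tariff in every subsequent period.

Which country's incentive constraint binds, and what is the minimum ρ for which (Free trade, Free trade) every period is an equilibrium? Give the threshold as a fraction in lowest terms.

Hallstatt's threshold: (16−12)/(16−5) = 4/11.
Dacia's threshold: (19−10)/(19−3) = 9/16.
4/11 < 9/16, so Dacia binds and ρ* = 9/16.

Dacia; ρ ≥ 9/16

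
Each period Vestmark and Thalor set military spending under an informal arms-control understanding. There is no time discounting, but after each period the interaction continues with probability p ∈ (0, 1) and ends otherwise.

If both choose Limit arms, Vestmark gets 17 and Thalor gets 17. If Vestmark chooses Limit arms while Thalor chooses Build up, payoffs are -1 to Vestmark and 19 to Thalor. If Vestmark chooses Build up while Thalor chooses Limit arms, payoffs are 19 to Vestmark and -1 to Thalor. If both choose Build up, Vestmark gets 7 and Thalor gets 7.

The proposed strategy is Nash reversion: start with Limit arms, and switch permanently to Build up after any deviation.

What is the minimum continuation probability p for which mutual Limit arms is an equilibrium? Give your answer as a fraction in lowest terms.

1/6

With no time discounting, the continuation probability p plays the role of the discount factor.
Grim-trigger IC: 17/(1−p) ≥ 19 + 7p/(1−p) ⇒ p ≥ (19−17)/(19−7) = 1/6.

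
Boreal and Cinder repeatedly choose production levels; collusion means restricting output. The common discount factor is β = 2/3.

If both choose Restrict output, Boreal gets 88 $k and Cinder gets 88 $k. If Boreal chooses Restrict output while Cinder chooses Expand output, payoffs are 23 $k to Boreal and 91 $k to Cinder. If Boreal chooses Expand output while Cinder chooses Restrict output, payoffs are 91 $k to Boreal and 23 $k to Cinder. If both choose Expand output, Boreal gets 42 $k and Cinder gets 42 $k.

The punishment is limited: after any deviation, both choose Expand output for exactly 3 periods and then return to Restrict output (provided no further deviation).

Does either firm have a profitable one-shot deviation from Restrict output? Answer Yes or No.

Comparing payoff streams over the 4 periods until play realigns: cooperate → 88(1+β+…+β^3); deviate → 91 + 42(β+…+β^3).
Cooperation is sustained iff (88−42)(β+…+β^3) ≥ 91−88.
β+…+β^3 = 2/3·(1−(2/3)^3)/(1−2/3) = 1.4074, and (91−88)/(88−42) = 0.0652.
1.4074 ≥ 0.0652, so cooperation is sustainable.

No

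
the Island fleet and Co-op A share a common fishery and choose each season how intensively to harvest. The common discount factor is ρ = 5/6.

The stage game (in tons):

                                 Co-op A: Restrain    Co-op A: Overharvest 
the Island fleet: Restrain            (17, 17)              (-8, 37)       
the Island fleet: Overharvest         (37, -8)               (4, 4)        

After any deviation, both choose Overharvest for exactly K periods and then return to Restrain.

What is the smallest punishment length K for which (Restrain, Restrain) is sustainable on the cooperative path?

3

No profitable deviation requires (17−4)(ρ+…+ρ^K) ≥ 37−17, i.e. ρ+…+ρ^K ≥ 20/13 ≈ 1.5385.
With ρ = 5/6, the partial sums are K=1: 0.8333, K=2: 1.5278, K=3: 2.1065.
K = 3 is the first length at which the sum reaches 1.5385.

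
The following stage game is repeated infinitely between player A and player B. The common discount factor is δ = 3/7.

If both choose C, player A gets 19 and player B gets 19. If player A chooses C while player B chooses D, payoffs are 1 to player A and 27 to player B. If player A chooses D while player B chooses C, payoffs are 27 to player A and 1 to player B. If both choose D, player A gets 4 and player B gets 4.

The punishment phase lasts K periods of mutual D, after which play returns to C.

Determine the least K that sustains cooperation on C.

2

Need Σ_{k=1}^{K} δ^k ≥ (27−19)/(19−4) = 0.5333 at δ = 3/7.
At K = 1 the sum is 0.4286 < 0.5333; at K = 2 it is 0.6122 ≥ 0.5333.
So the minimum punishment length is K = 2.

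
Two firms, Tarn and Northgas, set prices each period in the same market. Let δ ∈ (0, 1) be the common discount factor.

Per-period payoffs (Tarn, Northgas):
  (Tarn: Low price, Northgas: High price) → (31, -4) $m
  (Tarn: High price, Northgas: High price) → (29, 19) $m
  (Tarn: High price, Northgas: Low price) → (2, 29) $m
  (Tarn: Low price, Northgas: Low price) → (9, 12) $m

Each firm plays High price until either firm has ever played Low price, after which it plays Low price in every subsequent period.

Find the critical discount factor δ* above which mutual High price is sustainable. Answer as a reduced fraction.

Tarn: cooperation gives 29 each period; deviation gives 31 once then 9 forever.
  29/(1−δ) ≥ 31 + 9δ/(1−δ) ⇒ δ ≥ 2/22 = 1/11.
Northgas: cooperation gives 19 each period; deviation gives 29 once then 12 forever.
  δ ≥ 10/17.
Both must hold, so the binding constraint is Northgas's: δ ≥ 10/17.

10/17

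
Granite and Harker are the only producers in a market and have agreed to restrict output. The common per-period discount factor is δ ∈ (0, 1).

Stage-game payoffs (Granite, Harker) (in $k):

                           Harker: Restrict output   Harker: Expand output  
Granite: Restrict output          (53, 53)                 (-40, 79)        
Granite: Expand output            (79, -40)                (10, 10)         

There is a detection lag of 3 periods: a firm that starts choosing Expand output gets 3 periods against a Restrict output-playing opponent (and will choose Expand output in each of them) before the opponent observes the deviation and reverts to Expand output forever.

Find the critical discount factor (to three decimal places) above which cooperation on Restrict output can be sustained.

A deviator earns 79 for 3 periods, then 10 forever; cooperating earns 53 forever. Multiplying the IC by (1−δ):
53 ≥ 79(1−δ^3) + 10δ^3, so 69·δ^3 ≥ 26 and δ^3 ≥ 26/69.
δ ≥ (26/69)^(1/3) ≈ 0.722.

0.722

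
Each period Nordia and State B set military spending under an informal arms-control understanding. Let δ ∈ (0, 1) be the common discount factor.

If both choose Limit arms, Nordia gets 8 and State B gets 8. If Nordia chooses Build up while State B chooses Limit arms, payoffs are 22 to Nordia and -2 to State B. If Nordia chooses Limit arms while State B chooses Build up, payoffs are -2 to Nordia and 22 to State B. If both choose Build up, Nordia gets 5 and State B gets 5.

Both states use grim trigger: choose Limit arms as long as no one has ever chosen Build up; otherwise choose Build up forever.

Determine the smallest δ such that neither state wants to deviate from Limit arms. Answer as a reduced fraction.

Cooperation forever yields 8 each period: 8/(1−δ).
Deviating yields 22 once, then 5 forever: 22 + 5δ/(1−δ).
No profitable deviation requires 8/(1−δ) ≥ 22 + 5δ/(1−δ).
Multiplying by (1−δ): 8 ≥ 22(1−δ) + 5δ = 22 − 17δ.
So 17δ ≥ 14, i.e. δ ≥ 14/17.

14/17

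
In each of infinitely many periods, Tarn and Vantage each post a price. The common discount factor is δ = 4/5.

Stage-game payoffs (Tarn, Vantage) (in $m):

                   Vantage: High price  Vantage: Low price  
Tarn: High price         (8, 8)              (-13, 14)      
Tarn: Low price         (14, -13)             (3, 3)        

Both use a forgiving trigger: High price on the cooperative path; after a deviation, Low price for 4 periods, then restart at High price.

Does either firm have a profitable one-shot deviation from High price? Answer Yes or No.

IC: δ+…+δ^4 ≥ (14−8)/(8−3) = 6/5.
At δ = 4/5: partial sum = 2.3616 ≥ 1.2000. Cooperation sustainable.

No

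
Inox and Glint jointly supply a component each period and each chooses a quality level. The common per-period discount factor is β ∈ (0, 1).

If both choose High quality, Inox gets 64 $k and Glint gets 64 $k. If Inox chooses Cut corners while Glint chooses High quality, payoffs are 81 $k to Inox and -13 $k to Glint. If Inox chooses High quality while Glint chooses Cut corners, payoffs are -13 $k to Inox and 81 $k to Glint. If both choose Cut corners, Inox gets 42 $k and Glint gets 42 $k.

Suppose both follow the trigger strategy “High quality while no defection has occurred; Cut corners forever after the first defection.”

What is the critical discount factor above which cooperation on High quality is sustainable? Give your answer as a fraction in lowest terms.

One-period gain from deviating is 81 − 64 = 17. The loss is 64 − 42 = 22 in every subsequent period, with present value 22·β/(1−β).
Deviation is unprofitable when 22·β/(1−β) ≥ 17, i.e. β/(1−β) ≥ 17/22.
Equivalently β ≥ 17/(17+22) = 17/39.

17/39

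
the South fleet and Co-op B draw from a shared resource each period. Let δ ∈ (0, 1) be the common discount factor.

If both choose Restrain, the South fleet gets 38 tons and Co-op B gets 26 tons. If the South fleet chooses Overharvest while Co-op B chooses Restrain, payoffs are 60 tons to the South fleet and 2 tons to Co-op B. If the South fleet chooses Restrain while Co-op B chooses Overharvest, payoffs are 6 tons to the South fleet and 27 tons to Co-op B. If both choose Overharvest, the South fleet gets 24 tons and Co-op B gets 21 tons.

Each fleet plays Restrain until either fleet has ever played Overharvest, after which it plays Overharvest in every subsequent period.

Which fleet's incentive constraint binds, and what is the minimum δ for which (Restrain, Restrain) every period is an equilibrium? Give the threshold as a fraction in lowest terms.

the South fleet; δ ≥ 11/18

For the South fleet: deviation gain 60−38 = 22, per-period punishment loss 38−24 = 14. IC gives δ ≥ 22/36 = 11/18.
For Co-op B: gain 1, loss 5 per period, so δ ≥ 1/6.
The tighter constraint is the South fleet's, so cooperation needs δ ≥ 11/18.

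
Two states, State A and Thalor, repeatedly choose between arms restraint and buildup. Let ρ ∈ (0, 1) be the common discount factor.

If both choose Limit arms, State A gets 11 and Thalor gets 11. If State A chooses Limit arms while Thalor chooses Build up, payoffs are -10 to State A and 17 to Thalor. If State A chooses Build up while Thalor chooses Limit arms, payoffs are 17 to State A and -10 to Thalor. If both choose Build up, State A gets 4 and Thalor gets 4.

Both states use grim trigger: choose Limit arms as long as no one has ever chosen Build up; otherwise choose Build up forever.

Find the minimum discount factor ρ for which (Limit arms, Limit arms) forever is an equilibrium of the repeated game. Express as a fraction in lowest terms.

11/(1−ρ) ≥ 17 + 4ρ/(1−ρ)
11 ≥ 17 − 13ρ
ρ ≥ 6/13.

6/13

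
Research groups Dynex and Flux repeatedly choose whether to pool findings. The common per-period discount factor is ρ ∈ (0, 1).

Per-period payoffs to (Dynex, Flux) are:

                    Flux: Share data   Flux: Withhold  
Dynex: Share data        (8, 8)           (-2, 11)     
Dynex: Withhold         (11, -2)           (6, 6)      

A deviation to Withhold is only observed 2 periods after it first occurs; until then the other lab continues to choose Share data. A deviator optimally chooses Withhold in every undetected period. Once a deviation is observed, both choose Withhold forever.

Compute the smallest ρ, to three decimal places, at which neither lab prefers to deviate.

0.775

The best deviation is to choose Withhold for all 2 undetected periods, earning 11 each, then 6 forever once detected.
Deviation value: 11(1−ρ^2)/(1−ρ) + 6ρ^2/(1−ρ); cooperation value: 8/(1−ρ).
IC: 8 ≥ 11(1−ρ^2) + 6ρ^2 = 11 − 5ρ^2.
So ρ^2 ≥ 3/5, giving ρ ≥ (3/5)^(1/2) ≈ 0.775.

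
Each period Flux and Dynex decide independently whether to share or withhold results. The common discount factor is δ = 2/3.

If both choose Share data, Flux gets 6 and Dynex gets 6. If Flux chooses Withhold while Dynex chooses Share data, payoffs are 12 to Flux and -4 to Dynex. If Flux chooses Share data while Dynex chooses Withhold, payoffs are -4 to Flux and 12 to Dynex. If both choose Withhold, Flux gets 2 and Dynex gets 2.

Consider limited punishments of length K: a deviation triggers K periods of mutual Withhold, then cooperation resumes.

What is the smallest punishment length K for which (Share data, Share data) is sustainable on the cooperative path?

4

Need Σ_{k=1}^{K} δ^k ≥ (12−6)/(6−2) = 1.5000 at δ = 2/3.
At K = 3 the sum is 1.4074 < 1.5000; at K = 4 it is 1.6049 ≥ 1.5000.
So the minimum punishment length is K = 4.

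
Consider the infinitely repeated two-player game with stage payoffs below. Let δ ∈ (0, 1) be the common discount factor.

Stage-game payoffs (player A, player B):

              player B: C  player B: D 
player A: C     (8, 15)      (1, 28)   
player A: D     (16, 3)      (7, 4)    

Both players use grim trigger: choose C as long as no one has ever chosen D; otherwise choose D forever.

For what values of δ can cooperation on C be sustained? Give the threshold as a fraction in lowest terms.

For player A: deviation gain 16−8 = 8, per-period punishment loss 8−7 = 1. IC gives δ ≥ 8/9.
For player B: gain 13, loss 11 per period, so δ ≥ 13/24.
The tighter constraint is player A's, so cooperation needs δ ≥ 8/9.

8/9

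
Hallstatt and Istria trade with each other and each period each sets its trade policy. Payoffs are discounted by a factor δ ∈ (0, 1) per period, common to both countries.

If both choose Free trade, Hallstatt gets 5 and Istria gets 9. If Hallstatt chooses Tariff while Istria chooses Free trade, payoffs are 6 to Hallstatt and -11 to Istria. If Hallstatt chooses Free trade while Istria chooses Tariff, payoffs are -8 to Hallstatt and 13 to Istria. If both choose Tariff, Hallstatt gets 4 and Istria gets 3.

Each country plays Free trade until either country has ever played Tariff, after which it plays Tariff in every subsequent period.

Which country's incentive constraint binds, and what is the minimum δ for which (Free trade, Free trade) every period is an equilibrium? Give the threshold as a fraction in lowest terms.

For Hallstatt: deviation gain 6−5 = 1, per-period punishment loss 5−4 = 1. IC gives δ ≥ 1/2.
For Istria: gain 4, loss 6 per period, so δ ≥ 4/10 = 2/5.
The tighter constraint is Hallstatt's, so cooperation needs δ ≥ 1/2.

Hallstatt; δ ≥ 1/2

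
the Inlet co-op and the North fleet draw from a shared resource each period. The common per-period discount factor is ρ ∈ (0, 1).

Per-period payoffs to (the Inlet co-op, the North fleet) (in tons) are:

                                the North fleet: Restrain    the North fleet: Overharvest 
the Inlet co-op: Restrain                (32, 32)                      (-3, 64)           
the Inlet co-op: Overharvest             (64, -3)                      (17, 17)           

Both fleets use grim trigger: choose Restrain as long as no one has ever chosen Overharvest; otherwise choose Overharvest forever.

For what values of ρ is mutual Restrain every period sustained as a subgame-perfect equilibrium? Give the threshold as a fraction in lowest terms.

32/47

Under grim trigger the critical discount factor is (T−C)/(T−P) with T = 64, C = 32, P = 17.
ρ* = (64−32)/(64−17) = 32/47.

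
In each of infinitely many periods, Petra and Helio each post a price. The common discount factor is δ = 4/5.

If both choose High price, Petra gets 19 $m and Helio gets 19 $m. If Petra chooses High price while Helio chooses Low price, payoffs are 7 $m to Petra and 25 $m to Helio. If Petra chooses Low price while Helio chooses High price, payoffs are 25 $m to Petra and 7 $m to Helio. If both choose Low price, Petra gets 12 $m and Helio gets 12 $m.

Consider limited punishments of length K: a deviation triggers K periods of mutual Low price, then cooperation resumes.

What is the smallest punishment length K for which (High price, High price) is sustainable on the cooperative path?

2

Need Σ_{k=1}^{K} δ^k ≥ (25−19)/(19−12) = 0.8571 at δ = 4/5.
At K = 1 the sum is 0.8000 < 0.8571; at K = 2 it is 1.4400 ≥ 0.8571.
So the minimum punishment length is K = 2.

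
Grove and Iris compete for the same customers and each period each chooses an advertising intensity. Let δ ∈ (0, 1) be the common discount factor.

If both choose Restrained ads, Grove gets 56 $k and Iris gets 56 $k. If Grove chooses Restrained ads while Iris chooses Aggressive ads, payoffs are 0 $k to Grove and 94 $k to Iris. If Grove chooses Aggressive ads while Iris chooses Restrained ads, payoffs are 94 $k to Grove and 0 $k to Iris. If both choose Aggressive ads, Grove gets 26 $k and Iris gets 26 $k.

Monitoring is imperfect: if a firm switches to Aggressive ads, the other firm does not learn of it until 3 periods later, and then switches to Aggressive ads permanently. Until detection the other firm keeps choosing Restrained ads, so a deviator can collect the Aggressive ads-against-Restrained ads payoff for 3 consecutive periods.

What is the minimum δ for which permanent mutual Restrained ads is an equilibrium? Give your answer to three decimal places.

0.824

A deviator earns 94 for 3 periods, then 26 forever; cooperating earns 56 forever. Multiplying the IC by (1−δ):
56 ≥ 94(1−δ^3) + 26δ^3, so 68·δ^3 ≥ 38 and δ^3 ≥ 19/34.
δ ≥ (19/34)^(1/3) ≈ 0.824.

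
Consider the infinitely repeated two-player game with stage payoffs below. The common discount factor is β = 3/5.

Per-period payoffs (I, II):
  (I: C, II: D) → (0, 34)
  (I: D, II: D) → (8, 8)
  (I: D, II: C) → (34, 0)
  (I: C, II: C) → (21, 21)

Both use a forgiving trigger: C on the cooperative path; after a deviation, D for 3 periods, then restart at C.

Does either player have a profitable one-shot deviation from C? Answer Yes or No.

A one-shot deviation gives 34 now, then 8 for 3 periods, then back to 21.
Gain from deviating: (34−21) today; loss: (21−8) in each of the next 3 periods.
No-deviation condition: (21−8)(β+…+β^3) ≥ 34−21, i.e. β+…+β^3 ≥ 1.
At β = 3/5: β+…+β^3 = 1.1760 ≥ 1.0000.
So cooperation is sustainable.

No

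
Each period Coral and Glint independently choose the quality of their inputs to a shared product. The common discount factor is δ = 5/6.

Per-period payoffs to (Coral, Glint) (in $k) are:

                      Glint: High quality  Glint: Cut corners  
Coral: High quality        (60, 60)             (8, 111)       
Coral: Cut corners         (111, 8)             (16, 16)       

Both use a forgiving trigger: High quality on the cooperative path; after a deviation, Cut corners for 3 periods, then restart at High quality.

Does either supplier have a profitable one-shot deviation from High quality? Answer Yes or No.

No

IC: δ+…+δ^3 ≥ (111−60)/(60−16) = 51/44.
At δ = 5/6: partial sum = 2.1065 ≥ 1.1591. Cooperation sustainable.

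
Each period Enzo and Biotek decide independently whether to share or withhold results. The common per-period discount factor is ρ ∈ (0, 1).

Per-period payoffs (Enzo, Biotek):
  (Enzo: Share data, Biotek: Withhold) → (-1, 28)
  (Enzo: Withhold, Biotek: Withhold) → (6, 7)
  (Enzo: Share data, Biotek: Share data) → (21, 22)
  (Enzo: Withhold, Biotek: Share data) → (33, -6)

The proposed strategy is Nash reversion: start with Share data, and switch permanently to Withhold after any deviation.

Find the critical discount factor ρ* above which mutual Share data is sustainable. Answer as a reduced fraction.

Enzo: cooperation gives 21 each period; deviation gives 33 once then 6 forever.
  21/(1−ρ) ≥ 33 + 6ρ/(1−ρ) ⇒ ρ ≥ 12/27 = 4/9.
Biotek: cooperation gives 22 each period; deviation gives 28 once then 7 forever.
  ρ ≥ 6/21 = 2/7.
Both must hold, so the binding constraint is Enzo's: ρ ≥ 4/9.

4/9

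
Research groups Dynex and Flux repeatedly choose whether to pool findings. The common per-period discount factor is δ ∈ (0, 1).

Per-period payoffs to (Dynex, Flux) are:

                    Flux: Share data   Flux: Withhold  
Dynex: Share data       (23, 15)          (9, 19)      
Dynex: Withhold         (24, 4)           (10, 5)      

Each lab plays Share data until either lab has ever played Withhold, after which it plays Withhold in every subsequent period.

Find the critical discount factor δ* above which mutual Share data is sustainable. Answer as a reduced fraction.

2/7

Dynex: cooperation gives 23 each period; deviation gives 24 once then 10 forever.
  23/(1−δ) ≥ 24 + 10δ/(1−δ) ⇒ δ ≥ 1/14.
Flux: cooperation gives 15 each period; deviation gives 19 once then 5 forever.
  δ ≥ 4/14 = 2/7.
Both must hold, so the binding constraint is Flux's: δ ≥ 2/7.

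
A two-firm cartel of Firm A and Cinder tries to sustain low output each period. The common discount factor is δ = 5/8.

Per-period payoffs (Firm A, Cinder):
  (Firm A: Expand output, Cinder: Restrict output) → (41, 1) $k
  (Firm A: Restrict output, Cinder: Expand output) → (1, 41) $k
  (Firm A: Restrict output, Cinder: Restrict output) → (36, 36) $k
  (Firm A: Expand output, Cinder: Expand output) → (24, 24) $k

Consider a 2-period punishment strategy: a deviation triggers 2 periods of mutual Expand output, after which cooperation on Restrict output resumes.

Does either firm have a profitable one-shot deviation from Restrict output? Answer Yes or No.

No

Comparing payoff streams over the 3 periods until play realigns: cooperate → 36(1+δ+…+δ^2); deviate → 41 + 24(δ+…+δ^2).
Cooperation is sustained iff (36−24)(δ+…+δ^2) ≥ 41−36.
δ+…+δ^2 = 5/8·(1−(5/8)^2)/(1−5/8) = 1.0156, and (41−36)/(36−24) = 0.4167.
1.0156 ≥ 0.4167, so cooperation is sustainable.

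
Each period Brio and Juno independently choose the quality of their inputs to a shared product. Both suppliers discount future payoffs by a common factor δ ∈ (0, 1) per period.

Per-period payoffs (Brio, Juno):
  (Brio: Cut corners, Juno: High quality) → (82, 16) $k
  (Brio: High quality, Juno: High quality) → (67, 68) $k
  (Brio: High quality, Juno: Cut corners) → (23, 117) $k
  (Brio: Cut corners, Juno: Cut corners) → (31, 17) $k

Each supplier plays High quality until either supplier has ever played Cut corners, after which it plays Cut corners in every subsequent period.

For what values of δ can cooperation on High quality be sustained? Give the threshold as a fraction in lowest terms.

Brio: cooperation gives 67 each period; deviation gives 82 once then 31 forever.
  67/(1−δ) ≥ 82 + 31δ/(1−δ) ⇒ δ ≥ 15/51 = 5/17.
Juno: cooperation gives 68 each period; deviation gives 117 once then 17 forever.
  δ ≥ 49/100.
Both must hold, so the binding constraint is Juno's: δ ≥ 49/100.

49/100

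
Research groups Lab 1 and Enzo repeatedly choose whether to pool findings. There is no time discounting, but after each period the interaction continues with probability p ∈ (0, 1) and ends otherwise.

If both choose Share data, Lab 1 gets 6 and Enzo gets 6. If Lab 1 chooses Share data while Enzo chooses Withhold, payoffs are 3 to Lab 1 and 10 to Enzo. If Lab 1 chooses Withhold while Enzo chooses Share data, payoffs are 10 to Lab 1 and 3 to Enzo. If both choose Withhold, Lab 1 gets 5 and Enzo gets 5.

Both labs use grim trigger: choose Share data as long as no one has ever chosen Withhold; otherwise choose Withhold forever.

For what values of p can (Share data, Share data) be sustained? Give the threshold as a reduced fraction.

4/5

With no time discounting, the continuation probability p plays the role of the discount factor.
Grim-trigger IC: 6/(1−p) ≥ 10 + 5p/(1−p) ⇒ p ≥ (10−6)/(10−5) = 4/5.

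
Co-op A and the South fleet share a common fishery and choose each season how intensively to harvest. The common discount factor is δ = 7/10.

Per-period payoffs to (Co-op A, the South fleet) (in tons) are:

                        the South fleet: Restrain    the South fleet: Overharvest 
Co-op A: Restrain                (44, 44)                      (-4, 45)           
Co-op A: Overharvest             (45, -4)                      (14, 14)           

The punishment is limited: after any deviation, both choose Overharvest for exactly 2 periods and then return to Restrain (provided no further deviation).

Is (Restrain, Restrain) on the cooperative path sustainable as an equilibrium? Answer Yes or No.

Yes

A one-shot deviation gives 45 now, then 14 for 2 periods, then back to 44.
Gain from deviating: (45−44) today; loss: (44−14) in each of the next 2 periods.
No-deviation condition: (44−14)(δ+…+δ^2) ≥ 45−44, i.e. δ+…+δ^2 ≥ 1/30.
At δ = 7/10: δ+…+δ^2 = 1.1900 ≥ 0.0333.
So cooperation is sustainable.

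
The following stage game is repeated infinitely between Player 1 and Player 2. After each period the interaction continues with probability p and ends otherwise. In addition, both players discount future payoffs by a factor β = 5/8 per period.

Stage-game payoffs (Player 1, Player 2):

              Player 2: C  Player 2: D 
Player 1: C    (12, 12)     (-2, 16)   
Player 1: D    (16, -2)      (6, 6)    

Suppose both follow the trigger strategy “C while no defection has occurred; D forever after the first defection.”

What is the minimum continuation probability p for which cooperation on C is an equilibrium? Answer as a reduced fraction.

16/25

With continuation probability p and discount β, the effective per-period discount factor is βp.
Grim-trigger IC: βp ≥ (16−12)/(16−6) = 2/5.
So p ≥ (2/5)/(5/8) = 16/25.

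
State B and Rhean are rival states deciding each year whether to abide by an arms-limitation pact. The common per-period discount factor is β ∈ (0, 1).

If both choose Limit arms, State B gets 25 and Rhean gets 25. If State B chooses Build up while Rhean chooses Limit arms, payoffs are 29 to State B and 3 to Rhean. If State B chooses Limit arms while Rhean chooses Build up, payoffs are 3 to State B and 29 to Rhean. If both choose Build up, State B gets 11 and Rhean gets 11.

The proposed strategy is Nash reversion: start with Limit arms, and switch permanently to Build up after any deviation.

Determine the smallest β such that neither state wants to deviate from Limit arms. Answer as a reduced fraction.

2/9

Cooperation forever yields 25 each period: 25/(1−β).
Deviating yields 29 once, then 11 forever: 29 + 11β/(1−β).
No profitable deviation requires 25/(1−β) ≥ 29 + 11β/(1−β).
Multiplying by (1−β): 25 ≥ 29(1−β) + 11β = 29 − 18β.
So 18β ≥ 4, i.e. β ≥ 4/18 = 2/9.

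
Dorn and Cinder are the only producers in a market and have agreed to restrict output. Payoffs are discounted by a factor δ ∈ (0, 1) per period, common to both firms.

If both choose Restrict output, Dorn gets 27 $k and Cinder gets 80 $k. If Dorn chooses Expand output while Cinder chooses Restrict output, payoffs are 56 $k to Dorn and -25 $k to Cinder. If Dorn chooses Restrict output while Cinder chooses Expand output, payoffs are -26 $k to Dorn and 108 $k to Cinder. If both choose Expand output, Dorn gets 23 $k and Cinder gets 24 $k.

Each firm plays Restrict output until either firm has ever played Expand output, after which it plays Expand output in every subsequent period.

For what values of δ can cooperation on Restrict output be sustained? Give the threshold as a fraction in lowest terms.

For Dorn: deviation gain 56−27 = 29, per-period punishment loss 27−23 = 4. IC gives δ ≥ 29/33.
For Cinder: gain 28, loss 56 per period, so δ ≥ 28/84 = 1/3.
The tighter constraint is Dorn's, so cooperation needs δ ≥ 29/33.

29/33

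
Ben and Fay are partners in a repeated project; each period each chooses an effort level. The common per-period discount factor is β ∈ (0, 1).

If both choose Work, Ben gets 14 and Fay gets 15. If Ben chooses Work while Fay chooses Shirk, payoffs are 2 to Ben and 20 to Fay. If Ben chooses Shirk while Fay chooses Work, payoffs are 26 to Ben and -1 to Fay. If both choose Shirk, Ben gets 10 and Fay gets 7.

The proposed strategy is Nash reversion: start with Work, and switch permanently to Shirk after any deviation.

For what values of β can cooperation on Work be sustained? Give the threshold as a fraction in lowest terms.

Ben: cooperation gives 14 each period; deviation gives 26 once then 10 forever.
  14/(1−β) ≥ 26 + 10β/(1−β) ⇒ β ≥ 12/16 = 3/4.
Fay: cooperation gives 15 each period; deviation gives 20 once then 7 forever.
  β ≥ 5/13.
Both must hold, so the binding constraint is Ben's: β ≥ 3/4.

3/4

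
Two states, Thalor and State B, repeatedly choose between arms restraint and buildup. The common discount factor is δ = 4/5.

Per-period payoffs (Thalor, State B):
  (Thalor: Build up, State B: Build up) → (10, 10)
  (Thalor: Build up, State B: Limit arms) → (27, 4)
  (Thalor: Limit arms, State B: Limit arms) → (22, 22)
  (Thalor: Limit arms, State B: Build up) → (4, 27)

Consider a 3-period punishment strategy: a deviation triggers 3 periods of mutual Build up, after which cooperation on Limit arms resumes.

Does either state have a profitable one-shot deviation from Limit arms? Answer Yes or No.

No

Comparing payoff streams over the 4 periods until play realigns: cooperate → 22(1+δ+…+δ^3); deviate → 27 + 10(δ+…+δ^3).
Cooperation is sustained iff (22−10)(δ+…+δ^3) ≥ 27−22.
δ+…+δ^3 = 4/5·(1−(4/5)^3)/(1−4/5) = 1.9520, and (27−22)/(22−10) = 0.4167.
1.9520 ≥ 0.4167, so cooperation is sustainable.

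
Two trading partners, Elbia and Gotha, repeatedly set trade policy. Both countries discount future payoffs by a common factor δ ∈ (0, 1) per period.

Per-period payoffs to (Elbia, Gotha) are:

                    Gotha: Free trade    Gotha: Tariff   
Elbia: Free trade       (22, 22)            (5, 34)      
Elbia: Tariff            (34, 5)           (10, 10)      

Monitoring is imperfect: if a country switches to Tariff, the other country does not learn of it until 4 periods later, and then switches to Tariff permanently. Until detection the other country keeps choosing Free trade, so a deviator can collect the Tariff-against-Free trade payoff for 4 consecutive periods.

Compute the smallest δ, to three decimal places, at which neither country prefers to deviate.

0.841

Deviating for the 4 undetected periods gains 34−22 = 12 per period over cooperation, then loses 22−10 = 12 per period forever once punishment starts.
Gain: 12(1 + δ + … + δ^3); loss: 12·δ^4/(1−δ).
No profitable deviation ⇔ 12(1−δ^4) ≤ 12·δ^4, i.e. δ^4 ≥ 12/(12+12) = 1/2.
Hence δ ≥ (1/2)^(1/4) ≈ 0.841.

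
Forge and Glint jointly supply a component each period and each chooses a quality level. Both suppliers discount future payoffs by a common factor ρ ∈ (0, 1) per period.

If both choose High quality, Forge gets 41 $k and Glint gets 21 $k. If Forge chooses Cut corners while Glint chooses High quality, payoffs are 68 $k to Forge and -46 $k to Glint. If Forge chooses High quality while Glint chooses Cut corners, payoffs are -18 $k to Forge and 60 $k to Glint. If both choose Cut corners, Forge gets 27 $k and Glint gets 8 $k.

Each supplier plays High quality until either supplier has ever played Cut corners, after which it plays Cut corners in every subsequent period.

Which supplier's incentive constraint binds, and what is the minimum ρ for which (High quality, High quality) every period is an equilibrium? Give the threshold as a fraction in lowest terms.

Glint; ρ ≥ 3/4

For Forge: deviation gain 68−41 = 27, per-period punishment loss 41−27 = 14. IC gives ρ ≥ 27/41.
For Glint: gain 39, loss 13 per period, so ρ ≥ 39/52 = 3/4.
The tighter constraint is Glint's, so cooperation needs ρ ≥ 3/4.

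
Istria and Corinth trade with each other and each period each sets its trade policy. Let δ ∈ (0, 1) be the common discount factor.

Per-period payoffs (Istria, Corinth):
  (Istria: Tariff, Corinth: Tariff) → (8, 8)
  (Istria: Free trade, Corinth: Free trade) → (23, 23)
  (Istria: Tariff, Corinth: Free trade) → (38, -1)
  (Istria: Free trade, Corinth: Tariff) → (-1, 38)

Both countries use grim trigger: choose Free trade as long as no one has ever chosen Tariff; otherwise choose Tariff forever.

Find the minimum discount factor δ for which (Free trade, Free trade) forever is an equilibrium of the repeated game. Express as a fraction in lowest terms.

1/2

Under grim trigger the critical discount factor is (T−C)/(T−P) with T = 38, C = 23, P = 8.
δ* = (38−23)/(38−8) = 15/30 = 1/2.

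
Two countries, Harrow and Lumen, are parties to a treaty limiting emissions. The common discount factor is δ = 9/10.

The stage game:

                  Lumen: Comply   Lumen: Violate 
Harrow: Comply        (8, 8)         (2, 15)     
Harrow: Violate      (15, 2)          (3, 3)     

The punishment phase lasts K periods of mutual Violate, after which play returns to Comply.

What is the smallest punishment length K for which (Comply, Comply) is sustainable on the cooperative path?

2

Need Σ_{k=1}^{K} δ^k ≥ (15−8)/(8−3) = 1.4000 at δ = 9/10.
At K = 1 the sum is 0.9000 < 1.4000; at K = 2 it is 1.7100 ≥ 1.4000.
So the minimum punishment length is K = 2.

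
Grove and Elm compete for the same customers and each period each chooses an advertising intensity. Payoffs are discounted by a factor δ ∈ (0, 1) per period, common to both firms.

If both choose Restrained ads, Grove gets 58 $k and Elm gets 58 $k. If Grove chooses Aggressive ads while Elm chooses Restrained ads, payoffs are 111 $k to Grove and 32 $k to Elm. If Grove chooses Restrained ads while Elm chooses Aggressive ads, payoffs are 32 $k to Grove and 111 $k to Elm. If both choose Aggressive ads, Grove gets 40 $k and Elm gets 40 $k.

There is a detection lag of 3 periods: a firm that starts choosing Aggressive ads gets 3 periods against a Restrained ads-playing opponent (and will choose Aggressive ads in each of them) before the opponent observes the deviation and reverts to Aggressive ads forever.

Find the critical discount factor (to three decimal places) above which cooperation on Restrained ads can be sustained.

0.907

A deviator earns 111 for 3 periods, then 40 forever; cooperating earns 58 forever. Multiplying the IC by (1−δ):
58 ≥ 111(1−δ^3) + 40δ^3, so 71·δ^3 ≥ 53 and δ^3 ≥ 53/71.
δ ≥ (53/71)^(1/3) ≈ 0.907.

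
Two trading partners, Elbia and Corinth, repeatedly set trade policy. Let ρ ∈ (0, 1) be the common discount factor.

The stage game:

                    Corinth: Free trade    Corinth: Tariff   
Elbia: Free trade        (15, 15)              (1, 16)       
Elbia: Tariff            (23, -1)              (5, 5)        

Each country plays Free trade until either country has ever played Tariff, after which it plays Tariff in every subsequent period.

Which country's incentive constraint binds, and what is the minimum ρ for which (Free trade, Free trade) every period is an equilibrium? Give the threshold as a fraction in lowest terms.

For Elbia: deviation gain 23−15 = 8, per-period punishment loss 15−5 = 10. IC gives ρ ≥ 8/18 = 4/9.
For Corinth: gain 1, loss 10 per period, so ρ ≥ 1/11.
The tighter constraint is Elbia's, so cooperation needs ρ ≥ 4/9.

Elbia; ρ ≥ 4/9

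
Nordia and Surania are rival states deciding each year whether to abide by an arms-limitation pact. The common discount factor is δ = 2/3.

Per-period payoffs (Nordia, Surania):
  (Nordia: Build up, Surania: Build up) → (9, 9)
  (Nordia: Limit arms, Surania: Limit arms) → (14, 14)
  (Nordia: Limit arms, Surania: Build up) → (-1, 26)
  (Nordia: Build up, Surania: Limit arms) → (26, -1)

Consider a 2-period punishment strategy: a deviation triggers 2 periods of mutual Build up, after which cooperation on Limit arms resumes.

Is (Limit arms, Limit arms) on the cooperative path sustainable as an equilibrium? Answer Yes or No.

IC: δ+…+δ^2 ≥ (26−14)/(14−9) = 12/5.
At δ = 2/3: partial sum = 1.1111 < 2.4000. Cooperation not sustainable.

No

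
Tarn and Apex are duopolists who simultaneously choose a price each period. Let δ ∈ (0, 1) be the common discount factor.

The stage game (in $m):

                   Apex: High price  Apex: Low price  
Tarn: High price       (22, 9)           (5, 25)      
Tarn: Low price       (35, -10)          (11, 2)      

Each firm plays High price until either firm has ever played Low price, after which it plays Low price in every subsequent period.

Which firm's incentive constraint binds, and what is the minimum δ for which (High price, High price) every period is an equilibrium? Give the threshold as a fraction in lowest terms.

Apex; δ ≥ 16/23

Tarn: cooperation gives 22 each period; deviation gives 35 once then 11 forever.
  22/(1−δ) ≥ 35 + 11δ/(1−δ) ⇒ δ ≥ 13/24.
Apex: cooperation gives 9 each period; deviation gives 25 once then 2 forever.
  δ ≥ 16/23.
Both must hold, so the binding constraint is Apex's: δ ≥ 16/23.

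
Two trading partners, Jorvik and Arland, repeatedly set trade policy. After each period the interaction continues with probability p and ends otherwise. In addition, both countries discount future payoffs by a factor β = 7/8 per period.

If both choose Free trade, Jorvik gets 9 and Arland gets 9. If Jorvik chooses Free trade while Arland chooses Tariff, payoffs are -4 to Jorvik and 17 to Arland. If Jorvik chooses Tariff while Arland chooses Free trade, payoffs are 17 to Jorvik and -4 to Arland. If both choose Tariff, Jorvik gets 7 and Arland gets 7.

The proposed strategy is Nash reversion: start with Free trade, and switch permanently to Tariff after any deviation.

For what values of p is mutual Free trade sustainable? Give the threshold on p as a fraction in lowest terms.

Expected continuation weight on next period's payoff is β·p = 7/8·p, which plays the role of the discount factor.
Cooperation requires 7/8·p ≥ (17−9)/(17−7) = 4/5, hence p ≥ 32/35.

32/35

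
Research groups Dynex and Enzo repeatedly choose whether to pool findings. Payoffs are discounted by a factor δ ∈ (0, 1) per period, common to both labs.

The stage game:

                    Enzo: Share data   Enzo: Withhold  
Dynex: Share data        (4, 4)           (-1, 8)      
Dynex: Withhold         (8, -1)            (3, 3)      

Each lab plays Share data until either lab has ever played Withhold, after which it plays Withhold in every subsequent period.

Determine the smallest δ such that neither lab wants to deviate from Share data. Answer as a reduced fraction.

4/(1−δ) ≥ 8 + 3δ/(1−δ)
4 ≥ 8 − 5δ
δ ≥ 4/5.

4/5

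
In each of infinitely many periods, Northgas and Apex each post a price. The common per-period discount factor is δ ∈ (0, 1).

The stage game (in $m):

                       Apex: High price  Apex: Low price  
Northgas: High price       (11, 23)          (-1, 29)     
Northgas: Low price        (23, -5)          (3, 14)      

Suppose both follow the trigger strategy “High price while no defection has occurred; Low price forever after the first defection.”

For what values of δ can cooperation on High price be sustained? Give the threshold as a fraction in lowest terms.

3/5

For Northgas: deviation gain 23−11 = 12, per-period punishment loss 11−3 = 8. IC gives δ ≥ 12/20 = 3/5.
For Apex: gain 6, loss 9 per period, so δ ≥ 6/15 = 2/5.
The tighter constraint is Northgas's, so cooperation needs δ ≥ 3/5.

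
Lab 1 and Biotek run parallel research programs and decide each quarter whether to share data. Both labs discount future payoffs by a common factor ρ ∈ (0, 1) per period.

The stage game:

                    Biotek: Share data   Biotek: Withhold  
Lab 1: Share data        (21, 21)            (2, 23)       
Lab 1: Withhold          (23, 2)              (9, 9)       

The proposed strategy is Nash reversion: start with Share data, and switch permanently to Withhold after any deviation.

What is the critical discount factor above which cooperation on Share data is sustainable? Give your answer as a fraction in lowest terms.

1/7

21/(1−ρ) ≥ 23 + 9ρ/(1−ρ)
21 ≥ 23 − 14ρ
ρ ≥ 2/14 = 1/7.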